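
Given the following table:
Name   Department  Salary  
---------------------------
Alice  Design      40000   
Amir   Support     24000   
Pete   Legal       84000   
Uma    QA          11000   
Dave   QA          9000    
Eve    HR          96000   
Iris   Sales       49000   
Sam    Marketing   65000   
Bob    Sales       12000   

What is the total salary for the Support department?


Support department members:
  Amir: 24000
Total = 24000 = 24000

ANSWER: 24000


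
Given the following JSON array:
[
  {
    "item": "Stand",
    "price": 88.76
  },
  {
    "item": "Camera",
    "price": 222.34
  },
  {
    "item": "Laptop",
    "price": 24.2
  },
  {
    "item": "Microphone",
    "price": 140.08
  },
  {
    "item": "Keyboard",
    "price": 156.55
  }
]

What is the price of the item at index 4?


Array index 4 -> Keyboard
price = 156.55

ANSWER: 156.55


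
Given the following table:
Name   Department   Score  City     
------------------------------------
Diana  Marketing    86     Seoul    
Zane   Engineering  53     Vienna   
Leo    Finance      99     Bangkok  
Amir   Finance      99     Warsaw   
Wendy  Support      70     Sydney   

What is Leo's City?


Row 3: Leo
City = Bangkok

ANSWER: Bangkok


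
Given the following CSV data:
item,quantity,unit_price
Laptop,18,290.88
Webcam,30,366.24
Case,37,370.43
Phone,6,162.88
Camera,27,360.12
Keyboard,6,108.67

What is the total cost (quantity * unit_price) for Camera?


Row: Camera
quantity = 27
unit_price = 360.12
total = 27 * 360.12 = 9723.24

ANSWER: 9723.24


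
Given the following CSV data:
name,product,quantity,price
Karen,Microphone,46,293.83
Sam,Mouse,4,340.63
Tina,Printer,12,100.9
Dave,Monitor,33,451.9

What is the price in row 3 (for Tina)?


Row 3: Tina
Column 'price' = 100.9

ANSWER: 100.9


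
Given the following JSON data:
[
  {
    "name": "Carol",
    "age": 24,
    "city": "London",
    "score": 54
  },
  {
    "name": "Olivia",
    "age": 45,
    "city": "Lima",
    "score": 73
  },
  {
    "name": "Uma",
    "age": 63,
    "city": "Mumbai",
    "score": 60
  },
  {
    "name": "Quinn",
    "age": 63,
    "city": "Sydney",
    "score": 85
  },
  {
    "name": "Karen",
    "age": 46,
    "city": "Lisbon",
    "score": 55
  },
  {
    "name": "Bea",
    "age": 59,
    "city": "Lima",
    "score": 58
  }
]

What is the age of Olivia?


Looking up record where name = Olivia
Record index: 1
Field 'age' = 45

ANSWER: 45


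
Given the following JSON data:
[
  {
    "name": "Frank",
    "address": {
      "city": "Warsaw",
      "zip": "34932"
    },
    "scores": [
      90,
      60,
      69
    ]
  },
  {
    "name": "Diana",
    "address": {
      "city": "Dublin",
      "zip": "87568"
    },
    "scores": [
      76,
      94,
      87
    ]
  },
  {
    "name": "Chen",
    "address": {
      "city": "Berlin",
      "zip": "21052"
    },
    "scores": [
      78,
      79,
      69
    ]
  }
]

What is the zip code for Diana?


Path: records[1].address.zip
Value: 87568

ANSWER: 87568


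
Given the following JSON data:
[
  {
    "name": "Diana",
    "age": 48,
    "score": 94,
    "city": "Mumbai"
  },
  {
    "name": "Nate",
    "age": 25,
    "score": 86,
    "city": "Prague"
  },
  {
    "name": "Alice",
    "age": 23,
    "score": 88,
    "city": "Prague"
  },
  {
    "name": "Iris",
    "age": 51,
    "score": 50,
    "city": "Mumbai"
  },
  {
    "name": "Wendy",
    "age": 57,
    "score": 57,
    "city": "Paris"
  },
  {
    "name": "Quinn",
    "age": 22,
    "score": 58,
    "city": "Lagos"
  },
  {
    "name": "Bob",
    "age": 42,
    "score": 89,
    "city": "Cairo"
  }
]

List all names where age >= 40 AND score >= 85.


Checking both conditions:
  Diana (age=48, score=94) -> YES
  Nate (age=25, score=86) -> no
  Alice (age=23, score=88) -> no
  Iris (age=51, score=50) -> no
  Wendy (age=57, score=57) -> no
  Quinn (age=22, score=58) -> no
  Bob (age=42, score=89) -> YES


ANSWER: Diana, Bob


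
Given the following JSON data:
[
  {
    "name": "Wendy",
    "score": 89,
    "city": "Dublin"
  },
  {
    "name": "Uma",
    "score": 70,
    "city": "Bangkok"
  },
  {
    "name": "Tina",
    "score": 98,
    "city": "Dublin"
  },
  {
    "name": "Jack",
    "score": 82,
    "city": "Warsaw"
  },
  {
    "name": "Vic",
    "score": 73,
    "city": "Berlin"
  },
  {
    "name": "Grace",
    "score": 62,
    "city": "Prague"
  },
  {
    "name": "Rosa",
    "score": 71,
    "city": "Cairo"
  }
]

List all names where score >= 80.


Filtering records where score >= 80:
  Wendy (score=89) -> YES
  Uma (score=70) -> no
  Tina (score=98) -> YES
  Jack (score=82) -> YES
  Vic (score=73) -> no
  Grace (score=62) -> no
  Rosa (score=71) -> no


ANSWER: Wendy, Tina, Jack


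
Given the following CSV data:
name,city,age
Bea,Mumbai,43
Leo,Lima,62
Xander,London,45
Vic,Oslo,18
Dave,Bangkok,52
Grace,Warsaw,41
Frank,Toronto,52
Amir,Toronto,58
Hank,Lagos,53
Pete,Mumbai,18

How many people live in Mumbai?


Scanning city column for 'Mumbai':
  Row 1: Bea -> MATCH
  Row 10: Pete -> MATCH
Total matches: 2

ANSWER: 2


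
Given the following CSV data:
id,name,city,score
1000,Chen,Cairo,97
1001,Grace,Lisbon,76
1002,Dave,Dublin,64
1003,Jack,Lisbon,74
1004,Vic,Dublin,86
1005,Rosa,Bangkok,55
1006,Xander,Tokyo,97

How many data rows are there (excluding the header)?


Counting rows (excluding header):
Header: id,name,city,score
Data rows: 7

ANSWER: 7


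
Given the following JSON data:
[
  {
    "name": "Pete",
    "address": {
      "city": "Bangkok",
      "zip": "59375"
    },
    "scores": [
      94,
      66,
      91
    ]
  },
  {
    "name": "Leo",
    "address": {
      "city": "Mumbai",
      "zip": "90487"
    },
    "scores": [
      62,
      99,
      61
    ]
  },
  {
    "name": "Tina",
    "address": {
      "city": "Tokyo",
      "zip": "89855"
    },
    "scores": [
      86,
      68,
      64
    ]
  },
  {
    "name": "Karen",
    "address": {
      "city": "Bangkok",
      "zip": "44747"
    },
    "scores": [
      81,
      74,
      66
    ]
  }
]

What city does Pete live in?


Path: records[0].address.city
Value: Bangkok

ANSWER: Bangkok


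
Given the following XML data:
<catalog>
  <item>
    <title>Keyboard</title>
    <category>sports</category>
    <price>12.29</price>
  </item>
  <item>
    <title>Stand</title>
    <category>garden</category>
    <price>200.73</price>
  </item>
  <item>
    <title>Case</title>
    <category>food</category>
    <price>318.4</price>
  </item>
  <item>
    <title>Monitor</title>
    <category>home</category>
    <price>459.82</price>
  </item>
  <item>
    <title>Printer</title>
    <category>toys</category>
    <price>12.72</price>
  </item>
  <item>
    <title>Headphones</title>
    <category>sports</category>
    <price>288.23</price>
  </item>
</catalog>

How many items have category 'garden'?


Scanning <item> elements for <category>garden</category>:
  Item 2: Stand -> MATCH
Count: 1

ANSWER: 1


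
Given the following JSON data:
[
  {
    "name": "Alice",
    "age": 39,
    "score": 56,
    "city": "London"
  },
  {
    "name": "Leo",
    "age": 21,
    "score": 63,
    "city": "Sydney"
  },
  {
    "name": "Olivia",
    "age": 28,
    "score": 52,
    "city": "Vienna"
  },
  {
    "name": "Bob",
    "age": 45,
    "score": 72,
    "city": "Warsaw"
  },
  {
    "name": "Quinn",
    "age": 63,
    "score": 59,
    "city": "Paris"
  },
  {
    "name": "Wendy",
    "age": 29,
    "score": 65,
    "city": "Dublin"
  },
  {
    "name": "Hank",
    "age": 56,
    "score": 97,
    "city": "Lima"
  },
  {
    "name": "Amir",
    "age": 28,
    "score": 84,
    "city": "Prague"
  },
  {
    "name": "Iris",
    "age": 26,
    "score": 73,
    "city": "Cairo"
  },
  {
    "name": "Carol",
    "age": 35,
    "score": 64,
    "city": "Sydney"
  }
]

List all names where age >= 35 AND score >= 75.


Checking both conditions:
  Alice (age=39, score=56) -> no
  Leo (age=21, score=63) -> no
  Olivia (age=28, score=52) -> no
  Bob (age=45, score=72) -> no
  Quinn (age=63, score=59) -> no
  Wendy (age=29, score=65) -> no
  Hank (age=56, score=97) -> YES
  Amir (age=28, score=84) -> no
  Iris (age=26, score=73) -> no
  Carol (age=35, score=64) -> no


ANSWER: Hank


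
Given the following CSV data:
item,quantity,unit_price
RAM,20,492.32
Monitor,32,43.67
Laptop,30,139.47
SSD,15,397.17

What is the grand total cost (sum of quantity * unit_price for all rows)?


Computing row totals:
  RAM: 20 * 492.32 = 9846.4
  Monitor: 32 * 43.67 = 1397.44
  Laptop: 30 * 139.47 = 4184.1
  SSD: 15 * 397.17 = 5957.55
Grand total = 9846.4 + 1397.44 + 4184.1 + 5957.55 = 21385.49

ANSWER: 21385.49


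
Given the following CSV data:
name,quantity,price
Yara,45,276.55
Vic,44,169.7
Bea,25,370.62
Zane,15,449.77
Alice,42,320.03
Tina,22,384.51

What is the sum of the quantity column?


Values in 'quantity' column:
  Row 1: 45
  Row 2: 44
  Row 3: 25
  Row 4: 15
  Row 5: 42
  Row 6: 22
Sum = 45 + 44 + 25 + 15 + 42 + 22 = 193

ANSWER: 193


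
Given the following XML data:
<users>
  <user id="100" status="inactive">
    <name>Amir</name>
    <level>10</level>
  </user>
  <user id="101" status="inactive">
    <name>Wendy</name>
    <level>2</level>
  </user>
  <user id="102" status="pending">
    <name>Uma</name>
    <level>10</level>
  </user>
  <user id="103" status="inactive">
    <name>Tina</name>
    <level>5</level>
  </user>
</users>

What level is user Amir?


Finding user: Amir
<level>10</level>

ANSWER: 10


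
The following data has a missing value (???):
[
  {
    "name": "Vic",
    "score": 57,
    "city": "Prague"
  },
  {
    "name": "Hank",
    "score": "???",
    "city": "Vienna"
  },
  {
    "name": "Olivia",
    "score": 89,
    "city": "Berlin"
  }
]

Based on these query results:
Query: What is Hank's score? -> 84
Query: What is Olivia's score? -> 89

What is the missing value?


The missing value is Hank's score
From query: Hank's score = 84

ANSWER: 84


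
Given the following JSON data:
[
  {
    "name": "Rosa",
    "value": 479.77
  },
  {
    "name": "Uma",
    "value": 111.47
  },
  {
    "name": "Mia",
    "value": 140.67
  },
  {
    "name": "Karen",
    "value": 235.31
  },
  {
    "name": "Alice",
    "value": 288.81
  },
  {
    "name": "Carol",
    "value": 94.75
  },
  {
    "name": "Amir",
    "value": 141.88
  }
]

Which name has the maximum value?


Comparing values:
  Rosa: 479.77
  Uma: 111.47
  Mia: 140.67
  Karen: 235.31
  Alice: 288.81
  Carol: 94.75
  Amir: 141.88
Maximum: Rosa (479.77)

ANSWER: Rosa


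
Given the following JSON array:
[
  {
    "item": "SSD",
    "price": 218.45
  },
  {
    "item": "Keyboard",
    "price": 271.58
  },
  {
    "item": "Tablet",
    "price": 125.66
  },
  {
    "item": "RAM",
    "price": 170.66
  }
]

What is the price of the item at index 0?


Array index 0 -> SSD
price = 218.45

ANSWER: 218.45


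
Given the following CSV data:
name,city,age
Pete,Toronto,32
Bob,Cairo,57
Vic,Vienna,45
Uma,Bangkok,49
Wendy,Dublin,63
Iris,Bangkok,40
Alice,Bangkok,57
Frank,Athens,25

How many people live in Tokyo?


Scanning city column for 'Tokyo':
Total matches: 0

ANSWER: 0


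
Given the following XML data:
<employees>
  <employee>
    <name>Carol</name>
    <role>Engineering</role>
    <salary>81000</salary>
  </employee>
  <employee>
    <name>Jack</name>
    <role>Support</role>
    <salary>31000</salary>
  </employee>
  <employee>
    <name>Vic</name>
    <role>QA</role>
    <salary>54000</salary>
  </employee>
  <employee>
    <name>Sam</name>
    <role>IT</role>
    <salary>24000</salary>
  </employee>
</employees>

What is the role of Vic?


Searching for <employee> with <name>Vic</name>
Found at position 3
<role>QA</role>

ANSWER: QA


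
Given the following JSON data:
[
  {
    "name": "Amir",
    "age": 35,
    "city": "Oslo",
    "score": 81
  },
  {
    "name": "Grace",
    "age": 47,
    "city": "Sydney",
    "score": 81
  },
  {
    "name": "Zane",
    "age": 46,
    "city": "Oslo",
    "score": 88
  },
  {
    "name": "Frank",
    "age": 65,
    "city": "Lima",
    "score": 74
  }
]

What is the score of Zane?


Looking up record where name = Zane
Record index: 2
Field 'score' = 88

ANSWER: 88


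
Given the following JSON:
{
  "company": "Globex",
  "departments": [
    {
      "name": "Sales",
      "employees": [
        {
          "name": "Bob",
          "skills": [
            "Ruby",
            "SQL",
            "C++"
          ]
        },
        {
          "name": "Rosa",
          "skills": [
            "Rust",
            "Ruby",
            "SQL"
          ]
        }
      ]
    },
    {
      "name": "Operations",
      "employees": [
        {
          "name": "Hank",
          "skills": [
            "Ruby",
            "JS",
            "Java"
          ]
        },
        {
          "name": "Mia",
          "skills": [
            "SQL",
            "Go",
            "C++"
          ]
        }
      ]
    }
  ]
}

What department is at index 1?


Path: departments[1].name
Value: Operations

ANSWER: Operations


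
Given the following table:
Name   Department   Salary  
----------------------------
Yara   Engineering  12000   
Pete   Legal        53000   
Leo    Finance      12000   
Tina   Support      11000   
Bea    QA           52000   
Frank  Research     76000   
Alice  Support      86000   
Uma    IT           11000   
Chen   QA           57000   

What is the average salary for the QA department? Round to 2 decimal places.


QA department members:
  Bea: 52000
  Chen: 57000
Sum = 109000
Count = 2
Average = 109000 / 2 = 54500.00

ANSWER: 54500.00


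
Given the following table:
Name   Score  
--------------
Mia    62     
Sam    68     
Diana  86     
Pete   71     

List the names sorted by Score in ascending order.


Sorting by Score (ascending):
  Mia: 62
  Sam: 68
  Pete: 71
  Diana: 86


ANSWER: Mia, Sam, Pete, Diana


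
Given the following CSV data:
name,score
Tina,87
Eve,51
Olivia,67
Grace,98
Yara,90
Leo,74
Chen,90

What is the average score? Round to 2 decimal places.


Scores: 87, 51, 67, 98, 90, 74, 90
Sum = 557
Count = 7
Average = 557 / 7 = 79.57

ANSWER: 79.57


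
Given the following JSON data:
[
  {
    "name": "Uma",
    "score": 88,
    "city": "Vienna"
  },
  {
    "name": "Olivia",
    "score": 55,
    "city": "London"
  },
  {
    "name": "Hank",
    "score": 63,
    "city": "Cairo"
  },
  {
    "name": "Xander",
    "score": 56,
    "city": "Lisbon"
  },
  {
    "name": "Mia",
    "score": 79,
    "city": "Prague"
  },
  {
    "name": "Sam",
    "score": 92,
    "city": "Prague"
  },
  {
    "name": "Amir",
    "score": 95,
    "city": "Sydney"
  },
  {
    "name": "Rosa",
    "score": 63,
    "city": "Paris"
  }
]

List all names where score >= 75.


Filtering records where score >= 75:
  Uma (score=88) -> YES
  Olivia (score=55) -> no
  Hank (score=63) -> no
  Xander (score=56) -> no
  Mia (score=79) -> YES
  Sam (score=92) -> YES
  Amir (score=95) -> YES
  Rosa (score=63) -> no


ANSWER: Uma, Mia, Sam, Amir


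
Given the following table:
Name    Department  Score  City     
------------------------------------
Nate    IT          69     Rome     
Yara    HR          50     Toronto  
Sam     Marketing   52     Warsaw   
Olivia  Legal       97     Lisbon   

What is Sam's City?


Row 3: Sam
City = Warsaw

ANSWER: Warsaw


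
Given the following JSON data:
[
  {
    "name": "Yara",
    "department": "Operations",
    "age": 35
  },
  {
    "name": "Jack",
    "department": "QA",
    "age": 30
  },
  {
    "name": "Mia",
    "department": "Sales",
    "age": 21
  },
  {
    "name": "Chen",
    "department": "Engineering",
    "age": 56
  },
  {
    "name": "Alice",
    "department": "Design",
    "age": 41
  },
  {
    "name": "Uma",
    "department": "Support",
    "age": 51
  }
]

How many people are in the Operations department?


Scanning records for department = Operations
  Record 0: Yara
Count: 1

ANSWER: 1


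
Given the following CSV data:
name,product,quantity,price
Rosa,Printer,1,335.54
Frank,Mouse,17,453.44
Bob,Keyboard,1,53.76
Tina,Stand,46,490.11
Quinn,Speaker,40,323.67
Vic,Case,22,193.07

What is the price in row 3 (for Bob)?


Row 3: Bob
Column 'price' = 53.76

ANSWER: 53.76


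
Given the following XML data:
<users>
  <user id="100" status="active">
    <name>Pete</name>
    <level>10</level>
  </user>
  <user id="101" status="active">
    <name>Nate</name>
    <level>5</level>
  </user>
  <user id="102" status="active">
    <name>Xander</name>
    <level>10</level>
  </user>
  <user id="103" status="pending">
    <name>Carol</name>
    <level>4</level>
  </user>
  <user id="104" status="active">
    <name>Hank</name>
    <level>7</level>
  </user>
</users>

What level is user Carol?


Finding user: Carol
<level>4</level>

ANSWER: 4


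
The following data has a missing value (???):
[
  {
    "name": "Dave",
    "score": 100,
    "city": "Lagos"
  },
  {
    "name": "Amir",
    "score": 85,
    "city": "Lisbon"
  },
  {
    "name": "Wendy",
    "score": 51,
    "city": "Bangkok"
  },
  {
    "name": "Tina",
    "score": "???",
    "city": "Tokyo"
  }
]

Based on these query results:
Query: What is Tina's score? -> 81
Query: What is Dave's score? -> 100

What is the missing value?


The missing value is Tina's score
From query: Tina's score = 81

ANSWER: 81


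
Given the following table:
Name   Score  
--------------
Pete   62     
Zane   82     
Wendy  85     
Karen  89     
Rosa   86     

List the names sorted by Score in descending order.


Sorting by Score (descending):
  Karen: 89
  Rosa: 86
  Wendy: 85
  Zane: 82
  Pete: 62


ANSWER: Karen, Rosa, Wendy, Zane, Pete


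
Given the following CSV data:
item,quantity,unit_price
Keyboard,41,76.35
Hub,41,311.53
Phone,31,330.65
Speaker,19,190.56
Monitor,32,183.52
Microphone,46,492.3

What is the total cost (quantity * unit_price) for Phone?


Row: Phone
quantity = 31
unit_price = 330.65
total = 31 * 330.65 = 10250.15

ANSWER: 10250.15


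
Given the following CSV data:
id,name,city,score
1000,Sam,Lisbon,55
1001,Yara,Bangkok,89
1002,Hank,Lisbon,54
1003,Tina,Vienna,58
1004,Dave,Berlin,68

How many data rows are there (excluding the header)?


Counting rows (excluding header):
Header: id,name,city,score
Data rows: 5

ANSWER: 5


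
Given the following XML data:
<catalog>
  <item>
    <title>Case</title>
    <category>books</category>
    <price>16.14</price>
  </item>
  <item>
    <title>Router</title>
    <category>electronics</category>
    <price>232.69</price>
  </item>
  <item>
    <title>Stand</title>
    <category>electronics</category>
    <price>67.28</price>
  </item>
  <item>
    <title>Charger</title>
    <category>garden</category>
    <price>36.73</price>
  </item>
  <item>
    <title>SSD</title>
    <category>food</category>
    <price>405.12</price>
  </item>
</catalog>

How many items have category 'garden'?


Scanning <item> elements for <category>garden</category>:
  Item 4: Charger -> MATCH
Count: 1

ANSWER: 1


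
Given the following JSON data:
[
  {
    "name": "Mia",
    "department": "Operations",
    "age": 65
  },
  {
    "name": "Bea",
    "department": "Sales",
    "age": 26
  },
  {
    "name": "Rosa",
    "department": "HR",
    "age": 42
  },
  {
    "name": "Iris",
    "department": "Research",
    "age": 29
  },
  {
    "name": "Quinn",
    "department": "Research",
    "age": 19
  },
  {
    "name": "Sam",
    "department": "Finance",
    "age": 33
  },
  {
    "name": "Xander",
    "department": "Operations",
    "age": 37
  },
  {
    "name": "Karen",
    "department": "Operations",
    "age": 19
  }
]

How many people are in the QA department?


Scanning records for department = QA
  No matches found
Count: 0

ANSWER: 0


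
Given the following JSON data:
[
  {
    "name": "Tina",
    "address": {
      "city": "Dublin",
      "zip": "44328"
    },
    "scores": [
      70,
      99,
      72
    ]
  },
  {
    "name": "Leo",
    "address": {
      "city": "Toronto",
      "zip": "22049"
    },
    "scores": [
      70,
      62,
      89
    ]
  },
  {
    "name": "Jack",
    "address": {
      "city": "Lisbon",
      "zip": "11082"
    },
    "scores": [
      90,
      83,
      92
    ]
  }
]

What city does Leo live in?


Path: records[1].address.city
Value: Toronto

ANSWER: Toronto


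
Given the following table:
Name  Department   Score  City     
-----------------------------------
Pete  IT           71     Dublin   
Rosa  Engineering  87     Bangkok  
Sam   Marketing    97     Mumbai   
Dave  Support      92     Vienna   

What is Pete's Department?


Row 1: Pete
Department = IT

ANSWER: IT


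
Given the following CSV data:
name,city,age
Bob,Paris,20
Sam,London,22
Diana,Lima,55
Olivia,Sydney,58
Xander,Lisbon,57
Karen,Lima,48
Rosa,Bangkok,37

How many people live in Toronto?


Scanning city column for 'Toronto':
Total matches: 0

ANSWER: 0


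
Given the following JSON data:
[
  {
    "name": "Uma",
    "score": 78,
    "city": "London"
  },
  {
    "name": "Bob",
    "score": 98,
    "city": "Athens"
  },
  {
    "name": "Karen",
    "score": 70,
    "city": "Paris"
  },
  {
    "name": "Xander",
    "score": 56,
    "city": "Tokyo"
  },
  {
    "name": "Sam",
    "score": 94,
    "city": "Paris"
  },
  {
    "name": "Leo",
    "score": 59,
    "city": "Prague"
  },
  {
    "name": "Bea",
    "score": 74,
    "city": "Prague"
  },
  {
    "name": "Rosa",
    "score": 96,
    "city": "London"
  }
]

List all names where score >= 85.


Filtering records where score >= 85:
  Uma (score=78) -> no
  Bob (score=98) -> YES
  Karen (score=70) -> no
  Xander (score=56) -> no
  Sam (score=94) -> YES
  Leo (score=59) -> no
  Bea (score=74) -> no
  Rosa (score=96) -> YES


ANSWER: Bob, Sam, Rosa


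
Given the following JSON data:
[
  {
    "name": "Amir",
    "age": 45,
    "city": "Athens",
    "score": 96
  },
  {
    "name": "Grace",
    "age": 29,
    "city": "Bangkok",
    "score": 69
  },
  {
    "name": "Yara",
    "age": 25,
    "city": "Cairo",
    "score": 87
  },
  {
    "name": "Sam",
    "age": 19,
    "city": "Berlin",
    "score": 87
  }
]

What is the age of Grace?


Looking up record where name = Grace
Record index: 1
Field 'age' = 29

ANSWER: 29


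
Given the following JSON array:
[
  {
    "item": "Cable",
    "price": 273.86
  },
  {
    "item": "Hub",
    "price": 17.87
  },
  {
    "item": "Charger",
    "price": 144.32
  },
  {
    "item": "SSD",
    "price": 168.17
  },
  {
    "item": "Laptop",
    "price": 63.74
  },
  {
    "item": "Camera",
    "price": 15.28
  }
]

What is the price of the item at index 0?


Array index 0 -> Cable
price = 273.86

ANSWER: 273.86


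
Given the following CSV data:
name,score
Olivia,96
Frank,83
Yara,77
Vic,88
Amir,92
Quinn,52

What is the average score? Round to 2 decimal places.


Scores: 96, 83, 77, 88, 92, 52
Sum = 488
Count = 6
Average = 488 / 6 = 81.33

ANSWER: 81.33


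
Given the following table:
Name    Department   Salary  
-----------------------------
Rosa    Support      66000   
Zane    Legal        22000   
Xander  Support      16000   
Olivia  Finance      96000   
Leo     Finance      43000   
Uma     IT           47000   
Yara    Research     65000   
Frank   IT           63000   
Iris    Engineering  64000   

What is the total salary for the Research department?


Research department members:
  Yara: 65000
Total = 65000 = 65000

ANSWER: 65000


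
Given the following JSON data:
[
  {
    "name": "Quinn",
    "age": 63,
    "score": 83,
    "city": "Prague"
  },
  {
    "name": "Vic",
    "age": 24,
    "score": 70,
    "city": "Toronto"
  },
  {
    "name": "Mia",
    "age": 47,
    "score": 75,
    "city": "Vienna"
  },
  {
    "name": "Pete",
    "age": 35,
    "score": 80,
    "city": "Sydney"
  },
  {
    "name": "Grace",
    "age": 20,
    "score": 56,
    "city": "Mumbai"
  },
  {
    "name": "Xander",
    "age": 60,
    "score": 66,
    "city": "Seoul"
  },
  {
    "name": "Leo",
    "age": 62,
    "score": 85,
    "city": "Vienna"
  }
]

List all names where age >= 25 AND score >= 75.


Checking both conditions:
  Quinn (age=63, score=83) -> YES
  Vic (age=24, score=70) -> no
  Mia (age=47, score=75) -> YES
  Pete (age=35, score=80) -> YES
  Grace (age=20, score=56) -> no
  Xander (age=60, score=66) -> no
  Leo (age=62, score=85) -> YES


ANSWER: Quinn, Mia, Pete, Leo


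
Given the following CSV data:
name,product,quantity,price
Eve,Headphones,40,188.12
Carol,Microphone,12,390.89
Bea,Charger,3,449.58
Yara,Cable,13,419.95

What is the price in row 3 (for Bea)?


Row 3: Bea
Column 'price' = 449.58

ANSWER: 449.58


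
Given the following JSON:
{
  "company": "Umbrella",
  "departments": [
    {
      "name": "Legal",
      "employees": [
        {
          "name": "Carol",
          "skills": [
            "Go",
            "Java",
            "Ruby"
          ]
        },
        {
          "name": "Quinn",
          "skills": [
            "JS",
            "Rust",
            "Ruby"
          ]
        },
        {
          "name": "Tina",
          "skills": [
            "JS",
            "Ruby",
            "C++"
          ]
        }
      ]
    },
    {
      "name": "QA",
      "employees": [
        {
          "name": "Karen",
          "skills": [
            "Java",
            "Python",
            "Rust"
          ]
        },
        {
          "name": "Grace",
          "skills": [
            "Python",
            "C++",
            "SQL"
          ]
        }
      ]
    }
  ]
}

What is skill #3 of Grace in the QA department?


Path: departments[1].employees[1].skills[2]
Value: SQL

ANSWER: SQL


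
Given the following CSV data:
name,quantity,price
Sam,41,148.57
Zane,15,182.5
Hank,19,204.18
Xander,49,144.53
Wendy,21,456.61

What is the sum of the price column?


Values in 'price' column:
  Row 1: 148.57
  Row 2: 182.5
  Row 3: 204.18
  Row 4: 144.53
  Row 5: 456.61
Sum = 148.57 + 182.5 + 204.18 + 144.53 + 456.61 = 1136.39

ANSWER: 1136.39


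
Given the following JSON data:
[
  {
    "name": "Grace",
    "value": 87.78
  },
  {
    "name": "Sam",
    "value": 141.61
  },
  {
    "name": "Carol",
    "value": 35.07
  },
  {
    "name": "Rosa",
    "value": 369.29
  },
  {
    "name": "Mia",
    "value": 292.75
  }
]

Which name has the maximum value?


Comparing values:
  Grace: 87.78
  Sam: 141.61
  Carol: 35.07
  Rosa: 369.29
  Mia: 292.75
Maximum: Rosa (369.29)

ANSWER: Rosa


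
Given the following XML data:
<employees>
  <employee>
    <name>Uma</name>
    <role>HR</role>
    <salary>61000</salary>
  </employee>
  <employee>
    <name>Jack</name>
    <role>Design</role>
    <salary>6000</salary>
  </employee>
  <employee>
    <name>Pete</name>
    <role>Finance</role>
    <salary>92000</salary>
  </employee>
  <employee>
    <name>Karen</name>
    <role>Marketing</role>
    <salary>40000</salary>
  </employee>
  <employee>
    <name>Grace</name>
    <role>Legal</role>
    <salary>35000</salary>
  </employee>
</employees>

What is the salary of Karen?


Searching for <employee> with <name>Karen</name>
Found at position 4
<salary>40000</salary>

ANSWER: 40000


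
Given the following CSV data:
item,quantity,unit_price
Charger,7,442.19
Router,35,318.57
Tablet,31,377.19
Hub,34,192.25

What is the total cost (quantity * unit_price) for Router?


Row: Router
quantity = 35
unit_price = 318.57
total = 35 * 318.57 = 11149.95

ANSWER: 11149.95


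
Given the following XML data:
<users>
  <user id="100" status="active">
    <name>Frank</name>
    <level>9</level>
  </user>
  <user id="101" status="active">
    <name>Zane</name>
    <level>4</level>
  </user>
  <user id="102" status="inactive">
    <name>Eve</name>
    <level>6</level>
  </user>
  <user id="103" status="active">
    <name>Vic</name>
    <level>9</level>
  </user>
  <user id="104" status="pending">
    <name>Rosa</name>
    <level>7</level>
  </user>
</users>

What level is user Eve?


Finding user: Eve
<level>6</level>

ANSWER: 6


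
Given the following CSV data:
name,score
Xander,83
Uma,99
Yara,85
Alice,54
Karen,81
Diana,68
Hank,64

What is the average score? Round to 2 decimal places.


Scores: 83, 99, 85, 54, 81, 68, 64
Sum = 534
Count = 7
Average = 534 / 7 = 76.29

ANSWER: 76.29


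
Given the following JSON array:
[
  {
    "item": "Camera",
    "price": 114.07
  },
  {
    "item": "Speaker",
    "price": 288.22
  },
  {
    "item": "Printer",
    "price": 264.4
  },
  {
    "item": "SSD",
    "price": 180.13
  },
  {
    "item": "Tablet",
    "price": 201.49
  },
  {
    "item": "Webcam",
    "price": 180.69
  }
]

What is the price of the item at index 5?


Array index 5 -> Webcam
price = 180.69

ANSWER: 180.69


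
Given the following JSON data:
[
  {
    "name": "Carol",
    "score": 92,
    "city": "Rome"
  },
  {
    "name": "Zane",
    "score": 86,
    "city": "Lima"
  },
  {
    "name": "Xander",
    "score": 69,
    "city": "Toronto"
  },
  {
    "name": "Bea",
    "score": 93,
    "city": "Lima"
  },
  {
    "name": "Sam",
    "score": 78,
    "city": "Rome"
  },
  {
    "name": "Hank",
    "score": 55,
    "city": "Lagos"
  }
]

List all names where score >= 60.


Filtering records where score >= 60:
  Carol (score=92) -> YES
  Zane (score=86) -> YES
  Xander (score=69) -> YES
  Bea (score=93) -> YES
  Sam (score=78) -> YES
  Hank (score=55) -> no


ANSWER: Carol, Zane, Xander, Bea, Sam


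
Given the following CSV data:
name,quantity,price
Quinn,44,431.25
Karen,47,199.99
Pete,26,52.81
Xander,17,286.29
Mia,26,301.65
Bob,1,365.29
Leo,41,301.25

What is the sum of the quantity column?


Values in 'quantity' column:
  Row 1: 44
  Row 2: 47
  Row 3: 26
  Row 4: 17
  Row 5: 26
  Row 6: 1
  Row 7: 41
Sum = 44 + 47 + 26 + 17 + 26 + 1 + 41 = 202

ANSWER: 202


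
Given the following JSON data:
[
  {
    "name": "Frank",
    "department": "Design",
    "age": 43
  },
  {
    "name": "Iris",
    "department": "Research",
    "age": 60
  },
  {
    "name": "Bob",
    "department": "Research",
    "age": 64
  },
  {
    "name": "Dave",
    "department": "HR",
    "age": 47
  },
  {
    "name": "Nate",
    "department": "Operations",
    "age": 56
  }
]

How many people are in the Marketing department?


Scanning records for department = Marketing
  No matches found
Count: 0

ANSWER: 0


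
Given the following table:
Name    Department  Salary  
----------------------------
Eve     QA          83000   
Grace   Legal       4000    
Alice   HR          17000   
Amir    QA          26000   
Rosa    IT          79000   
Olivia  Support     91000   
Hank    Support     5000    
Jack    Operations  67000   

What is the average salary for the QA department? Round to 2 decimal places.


QA department members:
  Eve: 83000
  Amir: 26000
Sum = 109000
Count = 2
Average = 109000 / 2 = 54500.00

ANSWER: 54500.00


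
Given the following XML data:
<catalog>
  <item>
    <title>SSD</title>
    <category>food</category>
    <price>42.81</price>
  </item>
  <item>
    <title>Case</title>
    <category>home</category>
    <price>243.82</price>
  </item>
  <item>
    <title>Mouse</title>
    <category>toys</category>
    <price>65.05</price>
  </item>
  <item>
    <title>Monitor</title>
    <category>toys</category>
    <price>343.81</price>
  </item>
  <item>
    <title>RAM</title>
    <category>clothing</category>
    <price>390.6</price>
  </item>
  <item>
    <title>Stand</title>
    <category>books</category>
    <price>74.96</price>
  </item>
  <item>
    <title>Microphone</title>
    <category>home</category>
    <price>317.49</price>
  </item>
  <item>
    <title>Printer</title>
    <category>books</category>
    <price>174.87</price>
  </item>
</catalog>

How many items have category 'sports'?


Scanning <item> elements for <category>sports</category>:
Count: 0

ANSWER: 0


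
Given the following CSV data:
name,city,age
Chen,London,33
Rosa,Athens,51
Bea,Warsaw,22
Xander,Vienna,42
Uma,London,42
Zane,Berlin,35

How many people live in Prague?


Scanning city column for 'Prague':
Total matches: 0

ANSWER: 0


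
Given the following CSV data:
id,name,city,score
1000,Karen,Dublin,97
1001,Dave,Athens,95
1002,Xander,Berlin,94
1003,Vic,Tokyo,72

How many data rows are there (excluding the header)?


Counting rows (excluding header):
Header: id,name,city,score
Data rows: 4

ANSWER: 4


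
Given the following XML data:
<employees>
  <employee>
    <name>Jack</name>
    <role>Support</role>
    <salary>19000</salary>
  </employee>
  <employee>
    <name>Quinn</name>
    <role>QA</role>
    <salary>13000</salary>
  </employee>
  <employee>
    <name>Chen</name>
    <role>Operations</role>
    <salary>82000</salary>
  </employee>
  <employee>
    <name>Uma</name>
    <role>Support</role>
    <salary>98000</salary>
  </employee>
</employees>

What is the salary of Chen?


Searching for <employee> with <name>Chen</name>
Found at position 3
<salary>82000</salary>

ANSWER: 82000


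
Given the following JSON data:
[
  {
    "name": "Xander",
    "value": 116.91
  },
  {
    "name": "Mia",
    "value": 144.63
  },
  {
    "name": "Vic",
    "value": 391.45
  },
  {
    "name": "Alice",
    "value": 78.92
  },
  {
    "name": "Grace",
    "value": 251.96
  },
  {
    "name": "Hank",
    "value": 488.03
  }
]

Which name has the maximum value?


Comparing values:
  Xander: 116.91
  Mia: 144.63
  Vic: 391.45
  Alice: 78.92
  Grace: 251.96
  Hank: 488.03
Maximum: Hank (488.03)

ANSWER: Hank


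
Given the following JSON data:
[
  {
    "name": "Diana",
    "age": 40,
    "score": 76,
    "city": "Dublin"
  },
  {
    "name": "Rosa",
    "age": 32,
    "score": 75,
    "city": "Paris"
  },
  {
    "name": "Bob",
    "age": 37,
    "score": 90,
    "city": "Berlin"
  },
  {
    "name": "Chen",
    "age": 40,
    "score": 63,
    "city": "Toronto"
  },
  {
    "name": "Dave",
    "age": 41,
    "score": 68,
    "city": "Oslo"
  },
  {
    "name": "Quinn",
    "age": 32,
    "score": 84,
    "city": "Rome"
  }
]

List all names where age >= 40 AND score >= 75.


Checking both conditions:
  Diana (age=40, score=76) -> YES
  Rosa (age=32, score=75) -> no
  Bob (age=37, score=90) -> no
  Chen (age=40, score=63) -> no
  Dave (age=41, score=68) -> no
  Quinn (age=32, score=84) -> no


ANSWER: Diana


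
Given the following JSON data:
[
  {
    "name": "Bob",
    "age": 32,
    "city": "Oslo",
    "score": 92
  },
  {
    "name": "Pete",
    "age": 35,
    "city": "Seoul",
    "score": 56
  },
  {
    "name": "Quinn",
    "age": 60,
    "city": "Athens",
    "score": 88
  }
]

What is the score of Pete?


Looking up record where name = Pete
Record index: 1
Field 'score' = 56

ANSWER: 56


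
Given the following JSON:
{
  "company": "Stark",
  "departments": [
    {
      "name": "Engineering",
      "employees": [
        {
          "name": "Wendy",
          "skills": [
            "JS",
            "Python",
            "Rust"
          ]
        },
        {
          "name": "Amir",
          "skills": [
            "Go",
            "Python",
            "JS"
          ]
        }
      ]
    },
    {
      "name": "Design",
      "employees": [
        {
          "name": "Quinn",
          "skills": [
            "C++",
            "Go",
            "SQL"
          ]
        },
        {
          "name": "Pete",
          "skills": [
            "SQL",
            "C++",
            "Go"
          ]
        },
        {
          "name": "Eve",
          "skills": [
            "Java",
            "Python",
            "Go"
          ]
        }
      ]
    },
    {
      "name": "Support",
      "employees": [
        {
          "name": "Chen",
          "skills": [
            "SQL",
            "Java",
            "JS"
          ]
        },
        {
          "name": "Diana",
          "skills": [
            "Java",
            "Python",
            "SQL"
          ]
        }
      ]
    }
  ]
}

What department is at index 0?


Path: departments[0].name
Value: Engineering

ANSWER: Engineering


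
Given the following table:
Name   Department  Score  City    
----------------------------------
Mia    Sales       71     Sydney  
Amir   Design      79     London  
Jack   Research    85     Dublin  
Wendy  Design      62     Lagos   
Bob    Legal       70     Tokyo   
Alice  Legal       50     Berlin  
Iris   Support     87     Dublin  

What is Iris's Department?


Row 7: Iris
Department = Support

ANSWER: Support


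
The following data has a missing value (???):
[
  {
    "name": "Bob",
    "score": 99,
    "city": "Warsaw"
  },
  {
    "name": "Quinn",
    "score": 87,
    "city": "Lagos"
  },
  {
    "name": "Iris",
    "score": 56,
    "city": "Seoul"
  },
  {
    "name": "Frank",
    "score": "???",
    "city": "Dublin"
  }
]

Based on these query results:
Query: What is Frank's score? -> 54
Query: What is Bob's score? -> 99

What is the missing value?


The missing value is Frank's score
From query: Frank's score = 54

ANSWER: 54


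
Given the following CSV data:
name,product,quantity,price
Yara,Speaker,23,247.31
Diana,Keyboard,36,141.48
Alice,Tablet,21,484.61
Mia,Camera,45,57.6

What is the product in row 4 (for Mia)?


Row 4: Mia
Column 'product' = Camera

ANSWER: Camera


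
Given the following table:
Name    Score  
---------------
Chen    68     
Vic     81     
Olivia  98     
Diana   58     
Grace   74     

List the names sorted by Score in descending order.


Sorting by Score (descending):
  Olivia: 98
  Vic: 81
  Grace: 74
  Chen: 68
  Diana: 58


ANSWER: Olivia, Vic, Grace, Chen, Diana


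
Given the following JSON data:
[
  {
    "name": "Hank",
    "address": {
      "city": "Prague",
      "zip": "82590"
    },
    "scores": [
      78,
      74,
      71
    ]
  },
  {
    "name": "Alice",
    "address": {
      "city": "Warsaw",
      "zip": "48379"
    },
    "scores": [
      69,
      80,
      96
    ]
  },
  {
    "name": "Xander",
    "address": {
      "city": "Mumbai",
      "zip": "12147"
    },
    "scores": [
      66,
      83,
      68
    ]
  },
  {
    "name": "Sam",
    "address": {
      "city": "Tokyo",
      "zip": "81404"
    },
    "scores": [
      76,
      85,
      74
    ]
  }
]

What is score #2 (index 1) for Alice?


Path: records[1].scores[1]
Value: 80

ANSWER: 80


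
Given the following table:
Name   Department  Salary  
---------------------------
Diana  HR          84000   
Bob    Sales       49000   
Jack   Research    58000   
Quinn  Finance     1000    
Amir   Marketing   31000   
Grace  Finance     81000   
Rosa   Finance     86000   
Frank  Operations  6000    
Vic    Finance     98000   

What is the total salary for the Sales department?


Sales department members:
  Bob: 49000
Total = 49000 = 49000

ANSWER: 49000


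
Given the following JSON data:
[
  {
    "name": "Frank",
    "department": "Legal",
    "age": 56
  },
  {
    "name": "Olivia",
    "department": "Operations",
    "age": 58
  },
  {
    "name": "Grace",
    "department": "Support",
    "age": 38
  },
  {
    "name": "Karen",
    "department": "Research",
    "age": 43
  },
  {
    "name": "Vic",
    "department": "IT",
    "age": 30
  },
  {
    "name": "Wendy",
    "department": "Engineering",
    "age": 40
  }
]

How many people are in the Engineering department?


Scanning records for department = Engineering
  Record 5: Wendy
Count: 1

ANSWER: 1


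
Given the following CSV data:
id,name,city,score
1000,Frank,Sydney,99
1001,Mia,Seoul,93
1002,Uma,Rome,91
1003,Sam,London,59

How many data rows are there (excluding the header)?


Counting rows (excluding header):
Header: id,name,city,score
Data rows: 4

ANSWER: 4


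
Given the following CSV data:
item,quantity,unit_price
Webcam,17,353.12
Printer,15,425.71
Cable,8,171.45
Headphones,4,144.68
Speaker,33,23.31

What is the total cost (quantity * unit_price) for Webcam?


Row: Webcam
quantity = 17
unit_price = 353.12
total = 17 * 353.12 = 6003.04

ANSWER: 6003.04


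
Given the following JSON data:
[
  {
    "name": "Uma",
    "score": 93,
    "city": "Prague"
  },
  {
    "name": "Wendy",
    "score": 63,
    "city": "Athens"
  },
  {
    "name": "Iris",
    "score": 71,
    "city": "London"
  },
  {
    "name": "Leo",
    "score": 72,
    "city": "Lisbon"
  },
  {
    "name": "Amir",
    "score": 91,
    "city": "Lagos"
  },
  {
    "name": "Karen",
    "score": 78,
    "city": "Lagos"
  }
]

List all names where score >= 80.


Filtering records where score >= 80:
  Uma (score=93) -> YES
  Wendy (score=63) -> no
  Iris (score=71) -> no
  Leo (score=72) -> no
  Amir (score=91) -> YES
  Karen (score=78) -> no


ANSWER: Uma, Amir
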